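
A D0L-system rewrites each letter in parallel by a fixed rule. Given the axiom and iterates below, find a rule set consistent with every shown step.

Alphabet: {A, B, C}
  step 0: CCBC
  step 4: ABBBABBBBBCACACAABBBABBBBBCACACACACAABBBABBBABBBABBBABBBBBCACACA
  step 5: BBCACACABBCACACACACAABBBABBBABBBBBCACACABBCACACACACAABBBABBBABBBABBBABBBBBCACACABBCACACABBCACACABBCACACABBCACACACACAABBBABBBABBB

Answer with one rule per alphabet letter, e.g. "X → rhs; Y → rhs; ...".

A->BB, B->CA, C->AB

  step 4 ⇒ step 5: ABBBABBBBBCACACAABBBABBBBBCACACACACAABBBABBBABBBABBBABBBBBCACACA ⇒ BB·CA·CA·CA·BB·CA·CA·CA·CA·CA·AB·BB·AB·BB·AB·BB·BB·CA·CA·CA·BB·CA·CA·CA·CA·CA·AB·BB·AB·BB·AB·BB·AB·BB·AB·BB·BB·CA·CA·CA·BB·CA·CA·CA·BB·CA·CA·CA·BB·CA·CA·CA·BB·CA·CA·CA·CA·CA·AB·BB·AB·BB·AB·BB
    A ↦ BB
    B ↦ CA
    C ↦ AB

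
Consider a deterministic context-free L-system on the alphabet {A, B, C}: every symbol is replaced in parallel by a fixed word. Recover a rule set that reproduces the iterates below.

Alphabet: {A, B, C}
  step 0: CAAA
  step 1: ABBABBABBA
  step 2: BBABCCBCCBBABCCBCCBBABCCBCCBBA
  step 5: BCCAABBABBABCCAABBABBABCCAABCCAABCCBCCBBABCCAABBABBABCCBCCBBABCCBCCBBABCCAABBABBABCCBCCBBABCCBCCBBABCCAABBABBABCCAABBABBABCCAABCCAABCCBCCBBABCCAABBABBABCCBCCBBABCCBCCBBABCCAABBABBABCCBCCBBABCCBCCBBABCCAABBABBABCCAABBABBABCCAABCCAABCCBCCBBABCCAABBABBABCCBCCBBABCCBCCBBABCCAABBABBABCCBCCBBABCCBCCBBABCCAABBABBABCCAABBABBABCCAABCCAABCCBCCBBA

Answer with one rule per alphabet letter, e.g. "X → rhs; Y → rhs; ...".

A->BBA, B->BCC, C->A

  step 1 ⇒ step 2: ABBABBABBA ⇒ BBA·BCC·BCC·BBA·BCC·BCC·BBA·BCC·BCC·BBA
    A ↦ BBA
    B ↦ BCC
  step 0 ⇒ step 1: CAAA ⇒ A·BBA·BBA·BBA
    C ↦ A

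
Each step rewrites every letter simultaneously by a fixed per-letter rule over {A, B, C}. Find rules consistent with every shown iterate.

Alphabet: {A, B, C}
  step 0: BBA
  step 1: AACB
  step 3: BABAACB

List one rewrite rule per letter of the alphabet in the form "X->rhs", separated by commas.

  step 0 ⇒ step 1: BBA ⇒ A·A·CB
    A ↦ CB
    B ↦ A
    C ↦ B  (constrained at step 1)

A->CB, B->A, C->B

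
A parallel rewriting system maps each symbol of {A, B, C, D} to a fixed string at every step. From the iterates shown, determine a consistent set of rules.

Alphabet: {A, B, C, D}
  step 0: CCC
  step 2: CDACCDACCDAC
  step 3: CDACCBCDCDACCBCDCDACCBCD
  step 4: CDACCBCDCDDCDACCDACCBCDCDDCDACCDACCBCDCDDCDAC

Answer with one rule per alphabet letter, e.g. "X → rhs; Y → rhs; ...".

A->CB, B->D, C->CD, D->AC

  step 3 ⇒ step 4: CDACCBCDCDACCBCDCDACCBCD ⇒ CD·AC·CB·CD·CD·D·CD·AC·CD·AC·CB·CD·CD·D·CD·AC·CD·AC·CB·CD·CD·D·CD·AC
    A ↦ CB
    B ↦ D
    C ↦ CD
    D ↦ AC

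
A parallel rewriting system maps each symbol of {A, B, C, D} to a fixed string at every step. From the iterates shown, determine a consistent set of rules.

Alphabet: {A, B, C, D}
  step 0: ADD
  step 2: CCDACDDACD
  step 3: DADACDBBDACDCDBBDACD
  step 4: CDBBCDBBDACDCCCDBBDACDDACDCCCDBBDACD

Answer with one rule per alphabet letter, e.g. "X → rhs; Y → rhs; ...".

A->BB, B->C, C->DA, D->CD

  step 3 ⇒ step 4: DADACDBBDACDCDBBDACD ⇒ CD·BB·CD·BB·DA·CD·C·C·CD·BB·DA·CD·DA·CD·C·C·CD·BB·DA·CD
    A ↦ BB
    B ↦ C
    C ↦ DA
    D ↦ CD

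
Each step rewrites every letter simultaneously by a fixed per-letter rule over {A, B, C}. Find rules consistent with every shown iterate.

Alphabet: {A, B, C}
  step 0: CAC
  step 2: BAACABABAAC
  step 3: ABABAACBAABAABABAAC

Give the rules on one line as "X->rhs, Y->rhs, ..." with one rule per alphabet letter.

  step 2 ⇒ step 3: BAACABABAAC ⇒ A·BA·BA·AC·BA·A·BA·A·BA·BA·AC
    A ↦ BA
    B ↦ A
    C ↦ AC

A->BA, B->A, C->AC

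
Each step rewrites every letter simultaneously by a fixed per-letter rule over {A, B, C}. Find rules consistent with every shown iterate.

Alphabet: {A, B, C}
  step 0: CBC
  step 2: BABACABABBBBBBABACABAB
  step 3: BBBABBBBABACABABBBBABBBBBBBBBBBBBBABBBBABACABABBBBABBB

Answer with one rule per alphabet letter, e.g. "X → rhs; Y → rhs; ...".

A->BAB, B->BB, C->ACA

  step 2 ⇒ step 3: BABACABABBBBBBABACABAB ⇒ BB·BAB·BB·BAB·ACA·BAB·BB·BAB·BB·BB·BB·BB·BB·BB·BAB·BB·BAB·ACA·BAB·BB·BAB·BB
    A ↦ BAB
    B ↦ BB
    C ↦ ACA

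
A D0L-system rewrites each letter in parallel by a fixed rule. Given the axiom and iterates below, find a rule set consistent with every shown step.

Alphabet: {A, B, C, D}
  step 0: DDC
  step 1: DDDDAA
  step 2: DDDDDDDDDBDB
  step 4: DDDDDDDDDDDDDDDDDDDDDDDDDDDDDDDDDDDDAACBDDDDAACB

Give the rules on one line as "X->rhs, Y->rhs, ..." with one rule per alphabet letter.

  step 1 ⇒ step 2: DDDDAA ⇒ DD·DD·DD·DD·DB·DB
    A ↦ DB
    D ↦ DD
    B ↦ CB  (constrained at step 2)
  step 0 ⇒ step 1: DDC ⇒ DD·DD·AA
    C ↦ AA

A->DB, B->CB, C->AA, D->DD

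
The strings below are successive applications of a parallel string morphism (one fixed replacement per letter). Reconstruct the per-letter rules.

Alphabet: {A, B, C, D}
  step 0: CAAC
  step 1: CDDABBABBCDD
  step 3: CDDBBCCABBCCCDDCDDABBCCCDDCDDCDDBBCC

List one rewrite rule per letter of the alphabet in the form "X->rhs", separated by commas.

  step 0 ⇒ step 1: CAAC ⇒ CDD·ABB·ABB·CDD
    A ↦ ABB
    C ↦ CDD
    B ↦ C  (constrained at step 1)
    D ↦ B  (constrained at step 1)

A->ABB, B->C, C->CDD, D->B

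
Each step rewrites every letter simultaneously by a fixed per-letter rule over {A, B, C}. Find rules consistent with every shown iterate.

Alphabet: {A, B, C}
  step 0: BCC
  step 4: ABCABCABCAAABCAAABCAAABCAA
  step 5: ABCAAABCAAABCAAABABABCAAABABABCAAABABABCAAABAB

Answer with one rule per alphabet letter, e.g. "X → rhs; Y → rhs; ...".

A->AB, B->C, C->AA

  step 4 ⇒ step 5: ABCABCABCAAABCAAABCAAABCAA ⇒ AB·C·AA·AB·C·AA·AB·C·AA·AB·AB·AB·C·AA·AB·AB·AB·C·AA·AB·AB·AB·C·AA·AB·AB
    A ↦ AB
    B ↦ C
    C ↦ AA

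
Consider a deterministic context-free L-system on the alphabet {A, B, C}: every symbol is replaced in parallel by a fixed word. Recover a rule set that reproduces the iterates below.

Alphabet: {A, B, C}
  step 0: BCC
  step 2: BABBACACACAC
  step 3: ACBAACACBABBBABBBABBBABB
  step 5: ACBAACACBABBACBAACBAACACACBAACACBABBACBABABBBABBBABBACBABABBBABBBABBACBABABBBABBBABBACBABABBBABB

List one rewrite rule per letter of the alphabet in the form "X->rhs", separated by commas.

  step 2 ⇒ step 3: BABBACACACAC ⇒ AC·BA·AC·AC·BA·BB·BA·BB·BA·BB·BA·BB
    A ↦ BA
    B ↦ AC
    C ↦ BB

A->BA, B->AC, C->BB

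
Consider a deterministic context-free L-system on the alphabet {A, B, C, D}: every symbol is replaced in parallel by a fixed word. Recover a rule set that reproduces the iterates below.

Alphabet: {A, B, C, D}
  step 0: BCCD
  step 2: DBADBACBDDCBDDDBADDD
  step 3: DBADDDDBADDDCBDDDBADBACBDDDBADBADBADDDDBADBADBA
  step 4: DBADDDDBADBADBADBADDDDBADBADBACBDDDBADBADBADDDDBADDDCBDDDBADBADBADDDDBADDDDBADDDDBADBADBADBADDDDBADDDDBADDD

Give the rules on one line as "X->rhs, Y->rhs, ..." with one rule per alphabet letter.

  step 3 ⇒ step 4: DBADDDDBADDDCBDDDBADBACBDDDBADBADBADDDDBADBADBA ⇒ DBA·DD·D·DBA·DBA·DBA·DBA·DD·D·DBA·DBA·DBA·CB·DD·DBA·DBA·DBA·DD·D·DBA·DD·D·CB·DD·DBA·DBA·DBA·DD·D·DBA·DD·D·DBA·DD·D·DBA·DBA·DBA·DBA·DD·D·DBA·DD·D·DBA·DD·D
    A ↦ D
    B ↦ DD
    C ↦ CB
    D ↦ DBA

A->D, B->DD, C->CB, D->DBA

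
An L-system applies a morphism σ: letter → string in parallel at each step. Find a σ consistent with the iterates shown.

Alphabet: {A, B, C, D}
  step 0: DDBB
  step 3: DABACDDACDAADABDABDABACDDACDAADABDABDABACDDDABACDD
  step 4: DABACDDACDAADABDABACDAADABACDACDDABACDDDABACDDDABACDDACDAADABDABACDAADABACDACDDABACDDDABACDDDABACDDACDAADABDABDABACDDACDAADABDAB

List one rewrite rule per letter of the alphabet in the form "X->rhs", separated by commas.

  step 3 ⇒ step 4: DABACDDACDAADABDABDABACDDACDAADABDABDABACDDDABACDD ⇒ DAB·ACD·D·ACD·AA·DAB·DAB·ACD·AA·DAB·ACD·ACD·DAB·ACD·D·DAB·ACD·D·DAB·ACD·D·ACD·AA·DAB·DAB·ACD·AA·DAB·ACD·ACD·DAB·ACD·D·DAB·ACD·D·DAB·ACD·D·ACD·AA·DAB·DAB·DAB·ACD·D·ACD·AA·DAB·DAB
    A ↦ ACD
    B ↦ D
    C ↦ AA
    D ↦ DAB

A->ACD, B->D, C->AA, D->DAB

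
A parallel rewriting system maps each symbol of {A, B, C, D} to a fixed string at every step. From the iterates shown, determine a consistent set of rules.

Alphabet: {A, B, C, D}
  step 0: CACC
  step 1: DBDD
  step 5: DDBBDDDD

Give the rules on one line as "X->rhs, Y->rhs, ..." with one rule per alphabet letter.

A->B, B->C, C->D, D->AA

  step 0 ⇒ step 1: CACC ⇒ D·B·D·D
    A ↦ B
    C ↦ D
    B ↦ C  (constrained at step 1)
    D ↦ AA  (constrained at step 1)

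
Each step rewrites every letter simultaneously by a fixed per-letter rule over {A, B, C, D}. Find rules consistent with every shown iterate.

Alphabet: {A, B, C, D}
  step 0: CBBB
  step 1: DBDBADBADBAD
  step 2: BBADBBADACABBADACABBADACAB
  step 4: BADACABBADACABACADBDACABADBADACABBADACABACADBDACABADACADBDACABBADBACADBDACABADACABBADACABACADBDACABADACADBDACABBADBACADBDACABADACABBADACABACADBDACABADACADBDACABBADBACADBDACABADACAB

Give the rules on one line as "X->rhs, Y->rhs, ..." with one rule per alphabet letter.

  step 1 ⇒ step 2: DBDBADBADBAD ⇒ B·BAD·B·BAD·ACA·B·BAD·ACA·B·BAD·ACA·B
    A ↦ ACA
    B ↦ BAD
    D ↦ B
  step 0 ⇒ step 1: CBBB ⇒ DBD·BAD·BAD·BAD
    C ↦ DBD

A->ACA, B->BAD, C->DBD, D->B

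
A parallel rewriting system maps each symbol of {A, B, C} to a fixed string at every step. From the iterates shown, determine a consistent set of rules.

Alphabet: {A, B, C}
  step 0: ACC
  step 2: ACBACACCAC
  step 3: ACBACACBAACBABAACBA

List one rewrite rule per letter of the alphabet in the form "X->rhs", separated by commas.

  step 2 ⇒ step 3: ACBACACCAC ⇒ AC·BA·C·AC·BA·AC·BA·BA·AC·BA
    A ↦ AC
    B ↦ C
    C ↦ BA

A->AC, B->C, C->BA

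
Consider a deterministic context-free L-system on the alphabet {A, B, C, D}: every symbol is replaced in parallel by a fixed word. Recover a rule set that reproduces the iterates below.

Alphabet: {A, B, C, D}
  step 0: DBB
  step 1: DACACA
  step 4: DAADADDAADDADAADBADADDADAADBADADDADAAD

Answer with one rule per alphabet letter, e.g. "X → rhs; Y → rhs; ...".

  step 0 ⇒ step 1: DBB ⇒ DA·CA·CA
    B ↦ CA
    D ↦ DA
    A ↦ AD  (constrained at step 1)
    C ↦ B  (constrained at step 1)

A->AD, B->CA, C->B, D->DA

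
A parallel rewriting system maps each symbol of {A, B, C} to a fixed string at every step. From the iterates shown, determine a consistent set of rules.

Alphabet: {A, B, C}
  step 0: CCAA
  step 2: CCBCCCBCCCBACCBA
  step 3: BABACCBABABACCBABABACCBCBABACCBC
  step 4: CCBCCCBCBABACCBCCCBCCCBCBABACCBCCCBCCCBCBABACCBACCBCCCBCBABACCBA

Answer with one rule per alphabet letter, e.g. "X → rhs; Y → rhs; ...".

A->BC, B->CC, C->BA

  step 3 ⇒ step 4: BABACCBABABACCBABABACCBCBABACCBC ⇒ CC·BC·CC·BC·BA·BA·CC·BC·CC·BC·CC·BC·BA·BA·CC·BC·CC·BC·CC·BC·BA·BA·CC·BA·CC·BC·CC·BC·BA·BA·CC·BA
    A ↦ BC
    B ↦ CC
    C ↦ BA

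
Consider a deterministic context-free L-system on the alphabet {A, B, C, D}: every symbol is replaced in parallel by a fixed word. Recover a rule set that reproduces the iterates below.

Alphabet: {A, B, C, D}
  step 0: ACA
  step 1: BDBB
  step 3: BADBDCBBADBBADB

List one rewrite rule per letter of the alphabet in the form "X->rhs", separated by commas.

  step 0 ⇒ step 1: ACA ⇒ B·DB·B
    A ↦ B
    C ↦ DB
    B ↦ DC  (constrained at step 1)
    D ↦ BA  (constrained at step 1)

A->B, B->DC, C->DB, D->BA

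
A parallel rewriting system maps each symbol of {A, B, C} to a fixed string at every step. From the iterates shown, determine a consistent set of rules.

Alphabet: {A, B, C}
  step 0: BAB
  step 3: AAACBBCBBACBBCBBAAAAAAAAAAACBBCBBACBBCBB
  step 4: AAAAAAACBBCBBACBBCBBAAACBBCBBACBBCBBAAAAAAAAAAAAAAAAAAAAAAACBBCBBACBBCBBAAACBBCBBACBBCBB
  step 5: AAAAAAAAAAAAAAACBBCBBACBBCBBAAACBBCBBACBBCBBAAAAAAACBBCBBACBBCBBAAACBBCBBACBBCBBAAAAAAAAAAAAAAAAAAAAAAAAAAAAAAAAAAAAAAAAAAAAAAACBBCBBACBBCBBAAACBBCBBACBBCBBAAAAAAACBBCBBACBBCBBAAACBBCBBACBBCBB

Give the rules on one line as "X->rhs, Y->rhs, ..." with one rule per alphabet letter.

  step 4 ⇒ step 5: AAAAAAACBBCBBACBBCBBAAACBBCBBACBBCBBAAAAAAAAAAAAAAAAAAAAAAACBBCBBACBBCBBAAACBBCBBACBBCBB ⇒ AA·AA·AA·AA·AA·AA·AA·A·CBB·CBB·A·CBB·CBB·AA·A·CBB·CBB·A·CBB·CBB·AA·AA·AA·A·CBB·CBB·A·CBB·CBB·AA·A·CBB·CBB·A·CBB·CBB·AA·AA·AA·AA·AA·AA·AA·AA·AA·AA·AA·AA·AA·AA·AA·AA·AA·AA·AA·AA·AA·AA·AA·A·CBB·CBB·A·CBB·CBB·AA·A·CBB·CBB·A·CBB·CBB·AA·AA·AA·A·CBB·CBB·A·CBB·CBB·AA·A·CBB·CBB·A·CBB·CBB
    A ↦ AA
    B ↦ CBB
    C ↦ A

A->AA, B->CBB, C->A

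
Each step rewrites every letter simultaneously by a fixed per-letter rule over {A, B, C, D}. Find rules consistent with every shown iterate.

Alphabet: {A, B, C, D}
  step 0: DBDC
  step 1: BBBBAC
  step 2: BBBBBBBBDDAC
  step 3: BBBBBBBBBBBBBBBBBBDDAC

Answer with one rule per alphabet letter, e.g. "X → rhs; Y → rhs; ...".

A->DD, B->BB, C->AC, D->B

  step 2 ⇒ step 3: BBBBBBBBDDAC ⇒ BB·BB·BB·BB·BB·BB·BB·BB·B·B·DD·AC
    A ↦ DD
    B ↦ BB
    C ↦ AC
    D ↦ B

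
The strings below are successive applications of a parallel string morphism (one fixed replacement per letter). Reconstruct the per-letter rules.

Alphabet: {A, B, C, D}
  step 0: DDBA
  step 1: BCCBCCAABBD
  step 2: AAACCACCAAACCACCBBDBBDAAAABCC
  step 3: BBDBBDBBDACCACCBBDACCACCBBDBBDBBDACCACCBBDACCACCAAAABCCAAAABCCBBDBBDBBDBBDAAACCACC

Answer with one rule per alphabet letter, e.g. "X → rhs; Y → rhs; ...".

A->BBD, B->AA, C->ACC, D->BCC

  step 2 ⇒ step 3: AAACCACCAAACCACCBBDBBDAAAABCC ⇒ BBD·BBD·BBD·ACC·ACC·BBD·ACC·ACC·BBD·BBD·BBD·ACC·ACC·BBD·ACC·ACC·AA·AA·BCC·AA·AA·BCC·BBD·BBD·BBD·BBD·AA·ACC·ACC
    A ↦ BBD
    B ↦ AA
    C ↦ ACC
    D ↦ BCC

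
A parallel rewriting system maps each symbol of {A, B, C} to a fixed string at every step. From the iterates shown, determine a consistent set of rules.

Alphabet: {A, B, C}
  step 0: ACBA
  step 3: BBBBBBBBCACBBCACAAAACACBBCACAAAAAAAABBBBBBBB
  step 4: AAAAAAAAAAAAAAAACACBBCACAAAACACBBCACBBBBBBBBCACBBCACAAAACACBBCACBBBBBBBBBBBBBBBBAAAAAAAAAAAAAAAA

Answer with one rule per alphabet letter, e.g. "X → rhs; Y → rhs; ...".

  step 3 ⇒ step 4: BBBBBBBBCACBBCACAAAACACBBCACAAAAAAAABBBBBBBB ⇒ AA·AA·AA·AA·AA·AA·AA·AA·CAC·BB·CAC·AA·AA·CAC·BB·CAC·BB·BB·BB·BB·CAC·BB·CAC·AA·AA·CAC·BB·CAC·BB·BB·BB·BB·BB·BB·BB·BB·AA·AA·AA·AA·AA·AA·AA·AA
    A ↦ BB
    B ↦ AA
    C ↦ CAC

A->BB, B->AA, C->CAC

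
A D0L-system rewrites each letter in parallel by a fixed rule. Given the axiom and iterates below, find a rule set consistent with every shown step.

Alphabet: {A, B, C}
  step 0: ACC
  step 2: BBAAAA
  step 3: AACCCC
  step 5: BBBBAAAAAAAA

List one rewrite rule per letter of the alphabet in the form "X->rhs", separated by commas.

  step 2 ⇒ step 3: BBAAAA ⇒ A·A·C·C·C·C
    A ↦ C
    B ↦ A
    C ↦ BB  (constrained at step 0)

A->C, B->A, C->BB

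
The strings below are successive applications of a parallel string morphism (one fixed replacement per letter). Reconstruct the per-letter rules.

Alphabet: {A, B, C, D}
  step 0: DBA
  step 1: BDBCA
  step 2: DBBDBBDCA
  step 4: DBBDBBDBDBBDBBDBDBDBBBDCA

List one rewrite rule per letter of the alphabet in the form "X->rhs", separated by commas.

A->CA, B->DB, C->BD, D->B

  step 1 ⇒ step 2: BDBCA ⇒ DB·B·DB·BD·CA
    A ↦ CA
    B ↦ DB
    C ↦ BD
    D ↦ B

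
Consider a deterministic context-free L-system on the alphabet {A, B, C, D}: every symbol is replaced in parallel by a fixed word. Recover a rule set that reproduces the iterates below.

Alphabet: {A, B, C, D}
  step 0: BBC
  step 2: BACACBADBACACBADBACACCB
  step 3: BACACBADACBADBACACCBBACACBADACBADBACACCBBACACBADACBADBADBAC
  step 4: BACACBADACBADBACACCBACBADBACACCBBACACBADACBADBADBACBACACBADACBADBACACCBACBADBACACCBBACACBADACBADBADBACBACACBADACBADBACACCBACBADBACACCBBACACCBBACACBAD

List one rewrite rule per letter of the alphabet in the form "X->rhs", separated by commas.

  step 3 ⇒ step 4: BACACBADACBADBACACCBBACACBADACBADBACACCBBACACBADACBADBADBAC ⇒ BAC·AC·BAD·AC·BAD·BAC·AC·CB·AC·BAD·BAC·AC·CB·BAC·AC·BAD·AC·BAD·BAD·BAC·BAC·AC·BAD·AC·BAD·BAC·AC·CB·AC·BAD·BAC·AC·CB·BAC·AC·BAD·AC·BAD·BAD·BAC·BAC·AC·BAD·AC·BAD·BAC·AC·CB·AC·BAD·BAC·AC·CB·BAC·AC·CB·BAC·AC·BAD
    A ↦ AC
    B ↦ BAC
    C ↦ BAD
    D ↦ CB

A->AC, B->BAC, C->BAD, D->CB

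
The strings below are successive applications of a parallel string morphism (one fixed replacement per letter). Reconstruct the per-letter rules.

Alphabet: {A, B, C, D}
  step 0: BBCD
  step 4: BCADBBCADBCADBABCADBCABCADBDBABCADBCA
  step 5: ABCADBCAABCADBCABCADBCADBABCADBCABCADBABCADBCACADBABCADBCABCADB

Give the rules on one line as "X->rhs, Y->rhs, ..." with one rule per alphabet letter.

A->DB, B->A, C->BCA, D->C

  step 4 ⇒ step 5: BCADBBCADBCADBABCADBCABCADBDBABCADBCA ⇒ A·BCA·DB·C·A·A·BCA·DB·C·A·BCA·DB·C·A·DB·A·BCA·DB·C·A·BCA·DB·A·BCA·DB·C·A·C·A·DB·A·BCA·DB·C·A·BCA·DB
    A ↦ DB
    B ↦ A
    C ↦ BCA
    D ↦ C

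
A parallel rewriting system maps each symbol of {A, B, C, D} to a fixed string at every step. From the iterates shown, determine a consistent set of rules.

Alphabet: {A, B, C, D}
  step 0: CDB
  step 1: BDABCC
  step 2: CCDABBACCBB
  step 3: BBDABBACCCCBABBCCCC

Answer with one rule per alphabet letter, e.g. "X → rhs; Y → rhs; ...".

  step 2 ⇒ step 3: CCDABBACCBB ⇒ B·B·DAB·BA·CC·CC·BA·B·B·CC·CC
    A ↦ BA
    B ↦ CC
    C ↦ B
    D ↦ DAB

A->BA, B->CC, C->B, D->DAB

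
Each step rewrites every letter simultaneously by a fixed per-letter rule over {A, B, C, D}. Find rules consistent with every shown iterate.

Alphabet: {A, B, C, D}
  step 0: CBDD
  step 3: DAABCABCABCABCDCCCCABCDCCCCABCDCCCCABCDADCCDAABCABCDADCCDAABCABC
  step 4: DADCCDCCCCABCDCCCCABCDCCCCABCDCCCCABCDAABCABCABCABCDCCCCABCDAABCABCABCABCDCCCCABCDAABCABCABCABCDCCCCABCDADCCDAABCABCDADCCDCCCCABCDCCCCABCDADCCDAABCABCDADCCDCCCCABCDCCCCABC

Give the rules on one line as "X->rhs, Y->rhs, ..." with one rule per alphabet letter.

  step 3 ⇒ step 4: DAABCABCABCABCDCCCCABCDCCCCABCDCCCCABCDADCCDAABCABCDADCCDAABCABC ⇒ DA·DCC·DCC·CC·ABC·DCC·CC·ABC·DCC·CC·ABC·DCC·CC·ABC·DA·ABC·ABC·ABC·ABC·DCC·CC·ABC·DA·ABC·ABC·ABC·ABC·DCC·CC·ABC·DA·ABC·ABC·ABC·ABC·DCC·CC·ABC·DA·DCC·DA·ABC·ABC·DA·DCC·DCC·CC·ABC·DCC·CC·ABC·DA·DCC·DA·ABC·ABC·DA·DCC·DCC·CC·ABC·DCC·CC·ABC
    A ↦ DCC
    B ↦ CC
    C ↦ ABC
    D ↦ DA

A->DCC, B->CC, C->ABC, D->DA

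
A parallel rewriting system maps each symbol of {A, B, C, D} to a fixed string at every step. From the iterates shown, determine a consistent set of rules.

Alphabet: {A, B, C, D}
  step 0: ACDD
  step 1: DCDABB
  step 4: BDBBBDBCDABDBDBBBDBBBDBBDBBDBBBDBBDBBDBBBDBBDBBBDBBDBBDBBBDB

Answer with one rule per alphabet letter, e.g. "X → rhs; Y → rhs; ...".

  step 0 ⇒ step 1: ACDD ⇒ D·CDA·B·B
    A ↦ D
    C ↦ CDA
    D ↦ B
    B ↦ BDB  (constrained at step 1)

A->D, B->BDB, C->CDA, D->B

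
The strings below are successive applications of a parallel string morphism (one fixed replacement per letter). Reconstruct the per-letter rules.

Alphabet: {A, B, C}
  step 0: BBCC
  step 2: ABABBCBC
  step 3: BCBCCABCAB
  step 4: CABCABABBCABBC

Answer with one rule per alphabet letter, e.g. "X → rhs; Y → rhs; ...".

  step 3 ⇒ step 4: BCBCCABCAB ⇒ C·AB·C·AB·AB·B·C·AB·B·C
    A ↦ B
    B ↦ C
    C ↦ AB

A->B, B->C, C->AB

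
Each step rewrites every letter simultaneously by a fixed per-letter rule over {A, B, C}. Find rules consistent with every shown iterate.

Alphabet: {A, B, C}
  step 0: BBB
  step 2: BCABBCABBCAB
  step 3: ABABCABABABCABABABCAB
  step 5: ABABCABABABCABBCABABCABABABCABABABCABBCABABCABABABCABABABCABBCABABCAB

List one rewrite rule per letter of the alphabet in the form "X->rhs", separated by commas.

  step 2 ⇒ step 3: BCABBCABBCAB ⇒ AB·A·BC·AB·AB·A·BC·AB·AB·A·BC·AB
    A ↦ BC
    B ↦ AB
    C ↦ A

A->BC, B->AB, C->A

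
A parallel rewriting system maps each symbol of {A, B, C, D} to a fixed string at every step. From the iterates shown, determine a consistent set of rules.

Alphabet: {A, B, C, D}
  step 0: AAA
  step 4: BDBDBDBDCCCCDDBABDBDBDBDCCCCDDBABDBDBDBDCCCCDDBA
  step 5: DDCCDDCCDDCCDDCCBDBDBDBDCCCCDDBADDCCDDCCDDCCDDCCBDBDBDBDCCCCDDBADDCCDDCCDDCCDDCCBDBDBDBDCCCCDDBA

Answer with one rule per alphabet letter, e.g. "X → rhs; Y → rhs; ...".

  step 4 ⇒ step 5: BDBDBDBDCCCCDDBABDBDBDBDCCCCDDBABDBDBDBDCCCCDDBA ⇒ DD·CC·DD·CC·DD·CC·DD·CC·BD·BD·BD·BD·CC·CC·DD·BA·DD·CC·DD·CC·DD·CC·DD·CC·BD·BD·BD·BD·CC·CC·DD·BA·DD·CC·DD·CC·DD·CC·DD·CC·BD·BD·BD·BD·CC·CC·DD·BA
    A ↦ BA
    B ↦ DD
    C ↦ BD
    D ↦ CC

A->BA, B->DD, C->BD, D->CC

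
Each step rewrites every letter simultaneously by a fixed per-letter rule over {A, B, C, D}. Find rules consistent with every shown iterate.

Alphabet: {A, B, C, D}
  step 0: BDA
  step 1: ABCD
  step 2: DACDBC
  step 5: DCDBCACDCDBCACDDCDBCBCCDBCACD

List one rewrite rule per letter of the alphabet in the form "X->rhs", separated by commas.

A->D, B->A, C->CD, D->BC

  step 1 ⇒ step 2: ABCD ⇒ D·A·CD·BC
    A ↦ D
    B ↦ A
    C ↦ CD
    D ↦ BC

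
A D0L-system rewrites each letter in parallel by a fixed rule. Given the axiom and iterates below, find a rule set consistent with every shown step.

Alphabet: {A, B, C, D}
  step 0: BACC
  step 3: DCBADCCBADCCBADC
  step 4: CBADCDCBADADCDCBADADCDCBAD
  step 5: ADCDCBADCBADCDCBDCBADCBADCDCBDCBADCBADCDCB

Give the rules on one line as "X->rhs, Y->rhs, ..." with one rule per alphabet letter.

  step 4 ⇒ step 5: CBADCDCBADADCDCBADADCDCBAD ⇒ AD·C·D·CB·AD·CB·AD·C·D·CB·D·CB·AD·CB·AD·C·D·CB·D·CB·AD·CB·AD·C·D·CB
    A ↦ D
    B ↦ C
    C ↦ AD
    D ↦ CB

A->D, B->C, C->AD, D->CB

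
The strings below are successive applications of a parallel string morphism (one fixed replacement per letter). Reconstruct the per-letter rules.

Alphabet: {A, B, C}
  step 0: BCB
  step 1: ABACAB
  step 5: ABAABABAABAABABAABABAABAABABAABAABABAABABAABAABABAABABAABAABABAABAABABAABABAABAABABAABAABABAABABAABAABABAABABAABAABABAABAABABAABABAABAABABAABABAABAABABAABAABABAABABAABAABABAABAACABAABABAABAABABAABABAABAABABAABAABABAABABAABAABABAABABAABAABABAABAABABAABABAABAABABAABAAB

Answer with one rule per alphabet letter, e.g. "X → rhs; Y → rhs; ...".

A->ABA, B->AB, C->AC

  step 0 ⇒ step 1: BCB ⇒ AB·AC·AB
    B ↦ AB
    C ↦ AC
    A ↦ ABA  (constrained at step 1)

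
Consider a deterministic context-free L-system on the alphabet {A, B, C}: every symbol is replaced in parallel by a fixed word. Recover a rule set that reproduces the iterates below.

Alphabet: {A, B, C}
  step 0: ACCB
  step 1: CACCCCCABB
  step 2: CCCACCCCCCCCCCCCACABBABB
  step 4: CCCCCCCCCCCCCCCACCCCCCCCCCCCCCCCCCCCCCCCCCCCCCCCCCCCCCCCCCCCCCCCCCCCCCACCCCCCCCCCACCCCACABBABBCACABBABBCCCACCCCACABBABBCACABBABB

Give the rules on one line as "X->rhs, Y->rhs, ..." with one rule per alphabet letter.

A->CAC, B->ABB, C->CC

  step 1 ⇒ step 2: CACCCCCABB ⇒ CC·CAC·CC·CC·CC·CC·CC·CAC·ABB·ABB
    A ↦ CAC
    B ↦ ABB
    C ↦ CC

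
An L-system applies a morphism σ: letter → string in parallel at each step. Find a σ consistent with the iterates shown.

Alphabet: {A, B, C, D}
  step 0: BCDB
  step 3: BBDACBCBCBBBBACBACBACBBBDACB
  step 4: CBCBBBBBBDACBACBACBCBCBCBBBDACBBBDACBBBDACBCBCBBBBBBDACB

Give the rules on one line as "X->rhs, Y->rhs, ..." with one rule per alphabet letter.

  step 3 ⇒ step 4: BBDACBCBCBBBBACBACBACBBBDACB ⇒ CB·CB·BBB·BBD·A·CB·A·CB·A·CB·CB·CB·CB·BBD·A·CB·BBD·A·CB·BBD·A·CB·CB·CB·BBB·BBD·A·CB
    A ↦ BBD
    B ↦ CB
    C ↦ A
    D ↦ BBB

A->BBD, B->CB, C->A, D->BBB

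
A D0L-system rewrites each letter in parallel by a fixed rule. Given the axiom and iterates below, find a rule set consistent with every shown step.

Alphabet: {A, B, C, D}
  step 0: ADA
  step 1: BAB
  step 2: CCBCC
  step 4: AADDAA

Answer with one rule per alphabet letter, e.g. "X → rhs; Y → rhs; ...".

  step 1 ⇒ step 2: BAB ⇒ CC·B·CC
    A ↦ B
    B ↦ CC
    C ↦ D  (constrained at step 2)
  step 0 ⇒ step 1: ADA ⇒ B·A·B
    D ↦ A

A->B, B->CC, C->D, D->A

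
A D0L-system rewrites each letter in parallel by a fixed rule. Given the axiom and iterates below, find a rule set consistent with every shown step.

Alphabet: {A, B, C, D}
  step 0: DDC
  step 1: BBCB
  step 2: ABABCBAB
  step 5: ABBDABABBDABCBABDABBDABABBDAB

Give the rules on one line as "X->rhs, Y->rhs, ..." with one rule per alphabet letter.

  step 1 ⇒ step 2: BBCB ⇒ AB·AB·CB·AB
    B ↦ AB
    C ↦ CB
    A ↦ D  (constrained at step 2)
  step 0 ⇒ step 1: DDC ⇒ B·B·CB
    D ↦ B

A->D, B->AB, C->CB, D->B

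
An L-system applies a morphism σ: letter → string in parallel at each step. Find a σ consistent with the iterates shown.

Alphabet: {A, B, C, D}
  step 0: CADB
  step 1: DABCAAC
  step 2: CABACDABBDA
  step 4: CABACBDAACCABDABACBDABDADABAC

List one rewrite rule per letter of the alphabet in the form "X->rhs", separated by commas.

A->B, B->AC, C->DA, D->CA

  step 1 ⇒ step 2: DABCAAC ⇒ CA·B·AC·DA·B·B·DA
    A ↦ B
    B ↦ AC
    C ↦ DA
    D ↦ CA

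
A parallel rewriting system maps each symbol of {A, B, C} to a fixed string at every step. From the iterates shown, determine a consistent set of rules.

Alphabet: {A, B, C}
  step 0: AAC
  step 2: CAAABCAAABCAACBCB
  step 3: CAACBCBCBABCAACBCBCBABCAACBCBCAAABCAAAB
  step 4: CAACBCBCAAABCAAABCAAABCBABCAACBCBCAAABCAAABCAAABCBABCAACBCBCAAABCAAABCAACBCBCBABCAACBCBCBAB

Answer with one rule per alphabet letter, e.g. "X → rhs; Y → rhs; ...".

A->CB, B->AB, C->CAA

  step 3 ⇒ step 4: CAACBCBCBABCAACBCBCBABCAACBCBCAAABCAAAB ⇒ CAA·CB·CB·CAA·AB·CAA·AB·CAA·AB·CB·AB·CAA·CB·CB·CAA·AB·CAA·AB·CAA·AB·CB·AB·CAA·CB·CB·CAA·AB·CAA·AB·CAA·CB·CB·CB·AB·CAA·CB·CB·CB·AB
    A ↦ CB
    B ↦ AB
    C ↦ CAA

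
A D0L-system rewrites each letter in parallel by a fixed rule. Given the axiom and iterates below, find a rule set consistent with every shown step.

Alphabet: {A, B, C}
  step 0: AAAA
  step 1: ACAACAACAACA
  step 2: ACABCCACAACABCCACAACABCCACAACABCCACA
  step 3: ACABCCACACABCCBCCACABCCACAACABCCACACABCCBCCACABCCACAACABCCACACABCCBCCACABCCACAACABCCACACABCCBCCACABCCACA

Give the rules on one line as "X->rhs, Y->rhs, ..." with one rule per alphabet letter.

  step 2 ⇒ step 3: ACABCCACAACABCCACAACABCCACAACABCCACA ⇒ ACA·BCC·ACA·CA·BCC·BCC·ACA·BCC·ACA·ACA·BCC·ACA·CA·BCC·BCC·ACA·BCC·ACA·ACA·BCC·ACA·CA·BCC·BCC·ACA·BCC·ACA·ACA·BCC·ACA·CA·BCC·BCC·ACA·BCC·ACA
    A ↦ ACA
    B ↦ CA
    C ↦ BCC

A->ACA, B->CA, C->BCC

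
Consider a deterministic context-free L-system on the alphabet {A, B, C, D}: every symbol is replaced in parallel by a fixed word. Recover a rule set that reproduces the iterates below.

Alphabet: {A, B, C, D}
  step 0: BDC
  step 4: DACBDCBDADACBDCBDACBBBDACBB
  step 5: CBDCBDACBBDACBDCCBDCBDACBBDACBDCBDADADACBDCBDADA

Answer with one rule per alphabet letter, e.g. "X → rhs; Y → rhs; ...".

A->DC, B->DA, C->B, D->CB

  step 4 ⇒ step 5: DACBDCBDADACBDCBDACBBBDACBB ⇒ CB·DC·B·DA·CB·B·DA·CB·DC·CB·DC·B·DA·CB·B·DA·CB·DC·B·DA·DA·DA·CB·DC·B·DA·DA
    A ↦ DC
    B ↦ DA
    C ↦ B
    D ↦ CB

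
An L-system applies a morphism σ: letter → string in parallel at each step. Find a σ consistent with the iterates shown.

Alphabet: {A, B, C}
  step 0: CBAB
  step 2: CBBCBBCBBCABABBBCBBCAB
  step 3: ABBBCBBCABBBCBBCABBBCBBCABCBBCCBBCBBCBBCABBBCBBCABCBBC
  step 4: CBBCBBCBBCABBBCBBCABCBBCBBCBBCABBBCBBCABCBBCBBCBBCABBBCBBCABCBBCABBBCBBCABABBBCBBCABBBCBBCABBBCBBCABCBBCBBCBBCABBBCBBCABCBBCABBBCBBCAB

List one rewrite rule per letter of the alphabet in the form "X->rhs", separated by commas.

  step 3 ⇒ step 4: ABBBCBBCABBBCBBCABBBCBBCABCBBCCBBCBBCBBCABBBCBBCABCBBC ⇒ C·BBC·BBC·BBC·AB·BBC·BBC·AB·C·BBC·BBC·BBC·AB·BBC·BBC·AB·C·BBC·BBC·BBC·AB·BBC·BBC·AB·C·BBC·AB·BBC·BBC·AB·AB·BBC·BBC·AB·BBC·BBC·AB·BBC·BBC·AB·C·BBC·BBC·BBC·AB·BBC·BBC·AB·C·BBC·AB·BBC·BBC·AB
    A ↦ C
    B ↦ BBC
    C ↦ AB

A->C, B->BBC, C->AB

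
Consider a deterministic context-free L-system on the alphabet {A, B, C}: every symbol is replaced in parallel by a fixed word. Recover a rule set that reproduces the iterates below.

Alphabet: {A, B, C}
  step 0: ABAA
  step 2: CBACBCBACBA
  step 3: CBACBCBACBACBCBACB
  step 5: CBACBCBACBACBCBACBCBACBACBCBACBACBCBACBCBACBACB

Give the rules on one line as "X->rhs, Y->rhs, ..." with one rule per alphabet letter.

  step 2 ⇒ step 3: CBACBCBACBA ⇒ CB·A·CB·CB·A·CB·A·CB·CB·A·CB
    A ↦ CB
    B ↦ A
    C ↦ CB

A->CB, B->A, C->CB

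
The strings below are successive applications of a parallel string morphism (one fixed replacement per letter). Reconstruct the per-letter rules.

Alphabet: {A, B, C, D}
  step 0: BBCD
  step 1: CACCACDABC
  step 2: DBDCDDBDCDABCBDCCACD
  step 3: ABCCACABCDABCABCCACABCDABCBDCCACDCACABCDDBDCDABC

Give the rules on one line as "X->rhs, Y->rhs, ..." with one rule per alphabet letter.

  step 2 ⇒ step 3: DBDCDDBDCDABCBDCCACD ⇒ ABC·CAC·ABC·D·ABC·ABC·CAC·ABC·D·ABC·BDC·CAC·D·CAC·ABC·D·D·BDC·D·ABC
    A ↦ BDC
    B ↦ CAC
    C ↦ D
    D ↦ ABC

A->BDC, B->CAC, C->D, D->ABC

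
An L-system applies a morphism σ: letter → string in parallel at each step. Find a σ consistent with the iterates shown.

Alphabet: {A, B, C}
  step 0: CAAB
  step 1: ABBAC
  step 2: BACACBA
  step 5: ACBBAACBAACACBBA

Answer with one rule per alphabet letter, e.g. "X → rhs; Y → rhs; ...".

A->B, B->AC, C->A

  step 1 ⇒ step 2: ABBAC ⇒ B·AC·AC·B·A
    A ↦ B
    B ↦ AC
    C ↦ A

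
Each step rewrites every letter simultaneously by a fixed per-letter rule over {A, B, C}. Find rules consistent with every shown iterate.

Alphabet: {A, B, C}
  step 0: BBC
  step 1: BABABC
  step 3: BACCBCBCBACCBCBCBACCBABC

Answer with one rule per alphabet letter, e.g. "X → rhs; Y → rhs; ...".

  step 0 ⇒ step 1: BBC ⇒ BA·BA·BC
    B ↦ BA
    C ↦ BC
    A ↦ CC  (constrained at step 1)

A->CC, B->BA, C->BC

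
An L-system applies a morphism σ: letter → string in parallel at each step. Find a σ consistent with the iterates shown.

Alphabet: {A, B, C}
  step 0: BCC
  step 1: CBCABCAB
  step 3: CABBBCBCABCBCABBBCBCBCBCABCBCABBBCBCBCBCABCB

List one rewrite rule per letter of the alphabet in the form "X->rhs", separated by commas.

  step 0 ⇒ step 1: BCC ⇒ CB·CAB·CAB
    B ↦ CB
    C ↦ CAB
    A ↦ BB  (constrained at step 1)

A->BB, B->CB, C->CAB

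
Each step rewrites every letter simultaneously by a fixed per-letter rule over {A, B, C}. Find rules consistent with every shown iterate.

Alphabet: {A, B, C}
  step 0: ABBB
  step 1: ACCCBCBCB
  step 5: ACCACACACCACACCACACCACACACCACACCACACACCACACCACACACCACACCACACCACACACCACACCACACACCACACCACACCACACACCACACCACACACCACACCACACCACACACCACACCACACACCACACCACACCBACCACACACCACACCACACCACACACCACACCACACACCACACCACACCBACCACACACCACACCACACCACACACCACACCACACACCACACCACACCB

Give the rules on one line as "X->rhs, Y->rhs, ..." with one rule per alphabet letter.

  step 0 ⇒ step 1: ABBB ⇒ ACC·CB·CB·CB
    A ↦ ACC
    B ↦ CB
    C ↦ AC  (constrained at step 1)

A->ACC, B->CB, C->AC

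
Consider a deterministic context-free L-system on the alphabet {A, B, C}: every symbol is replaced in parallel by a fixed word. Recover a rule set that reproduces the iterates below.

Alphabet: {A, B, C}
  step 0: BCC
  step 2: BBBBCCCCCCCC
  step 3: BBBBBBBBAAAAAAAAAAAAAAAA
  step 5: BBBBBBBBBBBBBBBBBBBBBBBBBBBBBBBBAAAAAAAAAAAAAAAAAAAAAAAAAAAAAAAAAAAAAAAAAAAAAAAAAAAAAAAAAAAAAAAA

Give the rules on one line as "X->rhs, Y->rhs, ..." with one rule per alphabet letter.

A->CC, B->BB, C->AA

  step 2 ⇒ step 3: BBBBCCCCCCCC ⇒ BB·BB·BB·BB·AA·AA·AA·AA·AA·AA·AA·AA
    B ↦ BB
    C ↦ AA
    A ↦ CC  (constrained at step 3)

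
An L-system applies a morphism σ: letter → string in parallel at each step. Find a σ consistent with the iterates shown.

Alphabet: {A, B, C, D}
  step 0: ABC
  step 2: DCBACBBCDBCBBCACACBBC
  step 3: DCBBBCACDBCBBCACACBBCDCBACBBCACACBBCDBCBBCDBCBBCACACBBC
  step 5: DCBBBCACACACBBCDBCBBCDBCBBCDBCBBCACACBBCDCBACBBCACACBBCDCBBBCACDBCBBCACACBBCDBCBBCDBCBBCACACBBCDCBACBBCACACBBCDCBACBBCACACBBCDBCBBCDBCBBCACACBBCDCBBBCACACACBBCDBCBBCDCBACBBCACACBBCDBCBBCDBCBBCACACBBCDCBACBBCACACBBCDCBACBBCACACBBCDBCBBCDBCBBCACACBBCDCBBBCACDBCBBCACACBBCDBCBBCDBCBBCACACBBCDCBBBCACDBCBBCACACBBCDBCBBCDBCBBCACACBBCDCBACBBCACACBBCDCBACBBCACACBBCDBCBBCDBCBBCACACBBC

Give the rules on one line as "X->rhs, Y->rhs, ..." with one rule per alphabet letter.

  step 2 ⇒ step 3: DCBACBBCDBCBBCACACBBC ⇒ DCB·BBC·AC·DBC·BBC·AC·AC·BBC·DCB·AC·BBC·AC·AC·BBC·DBC·BBC·DBC·BBC·AC·AC·BBC
    A ↦ DBC
    B ↦ AC
    C ↦ BBC
    D ↦ DCB

A->DBC, B->AC, C->BBC, D->DCB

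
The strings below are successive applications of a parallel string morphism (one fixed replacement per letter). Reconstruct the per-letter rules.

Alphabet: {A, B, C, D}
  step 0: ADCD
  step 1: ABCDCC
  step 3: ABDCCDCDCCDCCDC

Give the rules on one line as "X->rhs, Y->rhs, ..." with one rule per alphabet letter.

  step 0 ⇒ step 1: ADCD ⇒ AB·C·DC·C
    A ↦ AB
    C ↦ DC
    D ↦ C
    B ↦ D  (constrained at step 1)

A->AB, B->D, C->DC, D->C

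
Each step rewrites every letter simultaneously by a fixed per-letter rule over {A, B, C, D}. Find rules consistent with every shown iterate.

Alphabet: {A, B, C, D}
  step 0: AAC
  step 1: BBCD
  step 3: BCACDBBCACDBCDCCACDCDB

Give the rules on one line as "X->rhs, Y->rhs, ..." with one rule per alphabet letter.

A->B, B->BCA, C->CD, D->CCA

  step 0 ⇒ step 1: AAC ⇒ B·B·CD
    A ↦ B
    C ↦ CD
    B ↦ BCA  (constrained at step 1)
    D ↦ CCA  (constrained at step 1)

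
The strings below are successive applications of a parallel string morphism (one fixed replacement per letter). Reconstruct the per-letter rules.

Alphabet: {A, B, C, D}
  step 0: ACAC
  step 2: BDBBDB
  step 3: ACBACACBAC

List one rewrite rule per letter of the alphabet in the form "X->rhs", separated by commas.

A->DC, B->AC, C->D, D->B

  step 2 ⇒ step 3: BDBBDB ⇒ AC·B·AC·AC·B·AC
    B ↦ AC
    D ↦ B
    A ↦ DC  (constrained at step 0)
    C ↦ D  (constrained at step 0)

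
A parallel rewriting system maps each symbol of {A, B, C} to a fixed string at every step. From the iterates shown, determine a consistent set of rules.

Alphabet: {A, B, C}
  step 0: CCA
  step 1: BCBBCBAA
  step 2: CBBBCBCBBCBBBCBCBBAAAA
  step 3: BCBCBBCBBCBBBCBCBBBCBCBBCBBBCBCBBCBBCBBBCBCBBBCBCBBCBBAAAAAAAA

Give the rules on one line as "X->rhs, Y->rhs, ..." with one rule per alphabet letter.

A->AA, B->CBB, C->BCB

  step 2 ⇒ step 3: CBBBCBCBBCBBBCBCBBAAAA ⇒ BCB·CBB·CBB·CBB·BCB·CBB·BCB·CBB·CBB·BCB·CBB·CBB·CBB·BCB·CBB·BCB·CBB·CBB·AA·AA·AA·AA
    A ↦ AA
    B ↦ CBB
    C ↦ BCB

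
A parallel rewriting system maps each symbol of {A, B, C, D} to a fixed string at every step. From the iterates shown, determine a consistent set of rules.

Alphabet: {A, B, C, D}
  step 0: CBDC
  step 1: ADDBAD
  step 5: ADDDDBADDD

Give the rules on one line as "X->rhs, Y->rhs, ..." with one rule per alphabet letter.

  step 0 ⇒ step 1: CBDC ⇒ AD·D·B·AD
    B ↦ D
    C ↦ AD
    D ↦ B
    A ↦ C  (constrained at step 1)

A->C, B->D, C->AD, D->B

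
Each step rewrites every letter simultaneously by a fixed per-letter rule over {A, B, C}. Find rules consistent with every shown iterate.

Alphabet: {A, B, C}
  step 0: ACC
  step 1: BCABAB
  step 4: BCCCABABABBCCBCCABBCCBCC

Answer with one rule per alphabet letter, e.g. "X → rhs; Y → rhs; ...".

A->BC, B->C, C->AB

  step 0 ⇒ step 1: ACC ⇒ BC·AB·AB
    A ↦ BC
    C ↦ AB
    B ↦ C  (constrained at step 1)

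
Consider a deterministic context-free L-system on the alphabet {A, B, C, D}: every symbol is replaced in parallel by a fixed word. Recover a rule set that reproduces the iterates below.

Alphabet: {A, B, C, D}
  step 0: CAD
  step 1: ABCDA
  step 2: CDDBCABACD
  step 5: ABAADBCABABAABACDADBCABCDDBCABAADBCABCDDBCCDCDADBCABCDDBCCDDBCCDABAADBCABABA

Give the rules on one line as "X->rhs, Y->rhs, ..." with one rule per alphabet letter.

A->CD, B->DBC, C->AB, D->A

  step 1 ⇒ step 2: ABCDA ⇒ CD·DBC·AB·A·CD
    A ↦ CD
    B ↦ DBC
    C ↦ AB
    D ↦ A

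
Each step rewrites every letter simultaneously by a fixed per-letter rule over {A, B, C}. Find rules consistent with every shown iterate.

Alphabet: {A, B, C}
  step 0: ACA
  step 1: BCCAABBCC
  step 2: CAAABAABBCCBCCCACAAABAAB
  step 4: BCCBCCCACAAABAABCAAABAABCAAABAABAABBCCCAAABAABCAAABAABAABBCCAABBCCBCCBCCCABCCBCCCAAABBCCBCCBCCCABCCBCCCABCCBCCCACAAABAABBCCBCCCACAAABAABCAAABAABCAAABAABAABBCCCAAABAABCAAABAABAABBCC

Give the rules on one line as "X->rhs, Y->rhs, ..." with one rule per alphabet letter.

  step 1 ⇒ step 2: BCCAABBCC ⇒ CA·AAB·AAB·BCC·BCC·CA·CA·AAB·AAB
    A ↦ BCC
    B ↦ CA
    C ↦ AAB

A->BCC, B->CA, C->AAB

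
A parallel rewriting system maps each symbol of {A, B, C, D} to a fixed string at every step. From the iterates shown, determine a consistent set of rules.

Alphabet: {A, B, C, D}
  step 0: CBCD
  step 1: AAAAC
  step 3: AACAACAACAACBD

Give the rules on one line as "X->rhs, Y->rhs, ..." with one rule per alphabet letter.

A->BD, B->AA, C->A, D->C

  step 0 ⇒ step 1: CBCD ⇒ A·AA·A·C
    B ↦ AA
    C ↦ A
    D ↦ C
    A ↦ BD  (constrained at step 1)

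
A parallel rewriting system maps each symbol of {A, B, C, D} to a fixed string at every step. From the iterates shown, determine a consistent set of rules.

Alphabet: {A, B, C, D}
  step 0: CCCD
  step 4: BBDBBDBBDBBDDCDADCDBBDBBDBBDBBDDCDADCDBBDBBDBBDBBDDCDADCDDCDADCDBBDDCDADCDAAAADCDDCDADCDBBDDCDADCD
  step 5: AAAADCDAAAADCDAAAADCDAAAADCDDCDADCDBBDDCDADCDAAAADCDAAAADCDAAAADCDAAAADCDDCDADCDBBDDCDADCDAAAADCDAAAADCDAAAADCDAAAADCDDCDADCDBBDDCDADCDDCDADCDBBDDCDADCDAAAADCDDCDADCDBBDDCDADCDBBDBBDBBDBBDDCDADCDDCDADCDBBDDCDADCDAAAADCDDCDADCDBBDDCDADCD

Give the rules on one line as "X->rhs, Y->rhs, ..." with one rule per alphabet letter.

A->BBD, B->AA, C->A, D->DCD

  step 4 ⇒ step 5: BBDBBDBBDBBDDCDADCDBBDBBDBBDBBDDCDADCDBBDBBDBBDBBDDCDADCDDCDADCDBBDDCDADCDAAAADCDDCDADCDBBDDCDADCD ⇒ AA·AA·DCD·AA·AA·DCD·AA·AA·DCD·AA·AA·DCD·DCD·A·DCD·BBD·DCD·A·DCD·AA·AA·DCD·AA·AA·DCD·AA·AA·DCD·AA·AA·DCD·DCD·A·DCD·BBD·DCD·A·DCD·AA·AA·DCD·AA·AA·DCD·AA·AA·DCD·AA·AA·DCD·DCD·A·DCD·BBD·DCD·A·DCD·DCD·A·DCD·BBD·DCD·A·DCD·AA·AA·DCD·DCD·A·DCD·BBD·DCD·A·DCD·BBD·BBD·BBD·BBD·DCD·A·DCD·DCD·A·DCD·BBD·DCD·A·DCD·AA·AA·DCD·DCD·A·DCD·BBD·DCD·A·DCD
    A ↦ BBD
    B ↦ AA
    C ↦ A
    D ↦ DCD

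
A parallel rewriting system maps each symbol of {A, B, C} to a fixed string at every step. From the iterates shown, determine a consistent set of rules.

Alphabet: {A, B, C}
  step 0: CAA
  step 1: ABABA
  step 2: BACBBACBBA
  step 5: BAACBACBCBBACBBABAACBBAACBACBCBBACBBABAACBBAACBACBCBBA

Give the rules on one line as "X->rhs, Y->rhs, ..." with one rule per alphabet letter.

  step 1 ⇒ step 2: ABABA ⇒ BA·CB·BA·CB·BA
    A ↦ BA
    B ↦ CB
  step 0 ⇒ step 1: CAA ⇒ A·BA·BA
    C ↦ A

A->BA, B->CB, C->A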